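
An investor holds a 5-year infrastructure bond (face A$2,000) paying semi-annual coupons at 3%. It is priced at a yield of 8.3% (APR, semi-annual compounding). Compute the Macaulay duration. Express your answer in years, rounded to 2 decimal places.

Periodic yield y = 0.0415. Discount each cash flow and weight by its period:
  t   CF        PV=CF/(1+0.0415)^t    t·PV
  1        30.00        28.8046        28.8046
  2        30.00        27.6568        55.3137
  3        30.00        26.5548        79.6645
  4        30.00        25.4967       101.9868
  5        30.00        24.4808       122.4038
  6        30.00        23.5053       141.0317
  7        30.00        22.5687       157.9808
  8        30.00        21.6694       173.3553
  9        30.00        20.8060       187.2537
  10    2,030.00     1,351.7715    13,517.7153
  Σ                  1,573.3146    14,565.5102
Price P = Σ PV = 1,573.3146.
Macaulay duration = Σ(t·PV) / P = 14,565.5102 / 1,573.3146 = 9.25785 half-year periods.
In years: 9.25785 / 2 = 4.62892 years.

4.63 years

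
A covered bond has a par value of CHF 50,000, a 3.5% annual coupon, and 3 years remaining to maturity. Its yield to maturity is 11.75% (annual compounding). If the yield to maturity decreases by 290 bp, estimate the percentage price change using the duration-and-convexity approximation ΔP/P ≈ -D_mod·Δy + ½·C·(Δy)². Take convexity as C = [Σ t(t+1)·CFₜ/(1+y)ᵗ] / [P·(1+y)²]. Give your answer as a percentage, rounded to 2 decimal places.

+7.88%

With y = 0.1175:
  t   CF        PV=CF/(1+0.1175)^t    t·PV        t(t+1)·PV
  1     1,750.00     1,565.9955     1,565.9955       3,131.9911
  2     1,750.00     1,401.3383     2,802.6766       8,408.0297
  3    51,750.00    37,082.3936   111,247.1807     444,988.7226
  Σ                 40,049.7274   115,615.8527     456,528.7433
P = 40,049.7274; D_Mac = 2.88681 yrs; D_mod = 2.58327 yrs; C = 9.12796.
Duration effect: -2.58327 × (-0.029) = +0.074915
Convexity effect: 0.5 × 9.12796 × (-0.029)² = +0.0038383
ΔP/P ≈ +0.074915 + 0.0038383 = +0.078753 = +7.8753%.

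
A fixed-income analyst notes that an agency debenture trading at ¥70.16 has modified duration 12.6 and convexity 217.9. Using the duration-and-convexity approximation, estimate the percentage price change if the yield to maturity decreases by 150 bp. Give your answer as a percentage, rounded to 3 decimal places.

+21.351%

Duration effect: -D_mod·Δy = -12.6 × (-0.015) = +0.189000
Convexity effect: ½·C·(Δy)² = 0.5 × 217.9 × (-0.015)² = +0.02451375
ΔP/P ≈ +0.189000 + 0.02451375 = +0.21351375
= +21.351375%.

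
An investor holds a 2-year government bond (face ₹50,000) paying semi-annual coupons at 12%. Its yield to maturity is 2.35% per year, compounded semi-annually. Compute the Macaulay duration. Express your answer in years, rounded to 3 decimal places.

1.851 years

Periodic yield y = 0.01175. Discount each cash flow and weight by its period:
  t   CF        PV=CF/(1+0.01175)^t    t·PV
  1     3,000.00     2,965.1594     2,965.1594
  2     3,000.00     2,930.7234     5,861.4468
  3     3,000.00     2,896.6873     8,690.0619
  4    53,000.00    50,580.4883   202,321.9530
  Σ                 59,373.0583   219,838.6211
Price P = Σ PV = 59,373.0583.
Macaulay duration = Σ(t·PV) / P = 219,838.6211 / 59,373.0583 = 3.70267 half-year periods.
In years: 3.70267 / 2 = 1.85133 years.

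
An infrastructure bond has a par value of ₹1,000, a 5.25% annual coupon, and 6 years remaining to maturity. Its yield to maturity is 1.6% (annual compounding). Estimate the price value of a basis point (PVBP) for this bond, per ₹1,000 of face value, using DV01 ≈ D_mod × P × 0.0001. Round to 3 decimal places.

₹0.638

Periodic yield y = 0.016.
  t   CF        PV=CF/(1+0.016)^t    t·PV
  1        52.50        51.6732        51.6732
  2        52.50        50.8595       101.7190
  3        52.50        50.0585       150.1756
  4        52.50        49.2702       197.0809
  5        52.50        48.4943       242.4715
  6     1,052.50       956.8852     5,741.3115
  Σ                  1,207.2410     6,484.4317
P = 1,207.2410; D_Mac = 5.37128 yrs; D_mod = 5.28669 yrs.
DV01 ≈ 5.28669 × 1,207.2410 × 0.0001 = 0.638231.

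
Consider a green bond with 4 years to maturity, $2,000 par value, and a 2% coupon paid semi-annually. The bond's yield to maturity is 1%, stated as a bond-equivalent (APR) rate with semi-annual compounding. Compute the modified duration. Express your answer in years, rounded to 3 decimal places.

3.848 years

Periodic yield y = 0.005. First find Macaulay duration:
  t   CF        PV=CF/(1+0.005)^t    t·PV
  1        20.00        19.9005        19.9005
  2        20.00        19.8015        39.6030
  3        20.00        19.7030        59.1089
  4        20.00        19.6050        78.4198
  5        20.00        19.5074        97.5371
  6        20.00        19.4104       116.4622
  7        20.00        19.3138       135.1965
  8     2,020.00     1,940.9881    15,527.9049
  Σ                  2,078.2296    16,074.1329
P = 2,078.2296; Macaulay duration = 16,074.1329 / 2,078.2296 = 7.73453 half-year periods = 3.86727 years.
Modified duration = D_Mac / (1 + y) = 3.86727 / 1.005 = 3.84803 years.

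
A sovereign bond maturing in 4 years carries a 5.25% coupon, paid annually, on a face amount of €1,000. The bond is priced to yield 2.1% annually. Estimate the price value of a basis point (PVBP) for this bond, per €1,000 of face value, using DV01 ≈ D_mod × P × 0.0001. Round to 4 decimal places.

€0.4088

Periodic yield y = 0.021.
  t   CF        PV=CF/(1+0.021)^t    t·PV
  1        52.50        51.4202        51.4202
  2        52.50        50.3626       100.7251
  3        52.50        49.3267       147.9801
  4     1,052.50       968.5435     3,874.1740
  Σ                  1,119.6530     4,174.2995
P = 1,119.6530; D_Mac = 3.72821 yrs; D_mod = 3.65153 yrs.
DV01 ≈ 3.65153 × 1,119.6530 × 0.0001 = 0.408844.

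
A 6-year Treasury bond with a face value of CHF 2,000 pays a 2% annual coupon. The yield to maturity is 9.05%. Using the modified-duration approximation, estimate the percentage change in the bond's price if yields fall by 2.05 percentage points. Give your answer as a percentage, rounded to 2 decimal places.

Periodic yield y = 0.0905. Modified duration first:
  t   CF        PV=CF/(1+0.0905)^t    t·PV
  1        40.00        36.6804        36.6804
  2        40.00        33.6363        67.2727
  3        40.00        30.8449        92.5346
  4        40.00        28.2851       113.1403
  5        40.00        25.9377       129.6886
  6     2,040.00     1,213.0429     7,278.2572
  Σ                  1,368.4273     7,717.5737
P = 1,368.4273; D_Mac = 5.63974 yrs; D_mod = 5.63974/(1+0.0905) = 5.17170 yrs.
ΔP/P ≈ -D_mod · Δy = -5.17170 × (-0.0205) = +0.106020 = +10.6020%.

+10.60%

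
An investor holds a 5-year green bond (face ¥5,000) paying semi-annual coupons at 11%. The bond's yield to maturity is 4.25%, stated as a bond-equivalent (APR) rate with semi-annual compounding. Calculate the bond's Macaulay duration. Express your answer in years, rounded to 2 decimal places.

4.12 years

Periodic yield y = 0.02125. Discount each cash flow and weight by its period:
  t   CF        PV=CF/(1+0.02125)^t    t·PV
  1       275.00       269.2778       269.2778
  2       275.00       263.6748       527.3495
  3       275.00       258.1883       774.5648
  4       275.00       252.8159     1,011.2637
  5       275.00       247.5554     1,237.7768
  6       275.00       242.4043     1,454.4257
  7       275.00       237.3604     1,661.5226
  8       275.00       232.4214     1,859.3713
  9       275.00       227.5852     2,048.2670
  10    5,275.00     4,274.6619    42,746.6188
  Σ                  6,505.9453    53,590.4380
Price P = Σ PV = 6,505.9453.
Macaulay duration = Σ(t·PV) / P = 53,590.4380 / 6,505.9453 = 8.23715 half-year periods.
In years: 8.23715 / 2 = 4.11857 years.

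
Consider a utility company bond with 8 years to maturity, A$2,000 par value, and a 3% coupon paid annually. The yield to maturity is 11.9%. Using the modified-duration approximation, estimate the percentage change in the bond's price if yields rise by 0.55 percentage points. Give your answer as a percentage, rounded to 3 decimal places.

-3.393%

Periodic yield y = 0.119. Modified duration first:
  t   CF        PV=CF/(1+0.119)^t    t·PV
  1        60.00        53.6193        53.6193
  2        60.00        47.9172        95.8343
  3        60.00        42.8214       128.4642
  4        60.00        38.2676       153.0703
  5        60.00        34.1980       170.9900
  6        60.00        30.5612       183.3673
  7        60.00        27.3112       191.1783
  8     2,060.00       837.9663     6,703.7300
  Σ                  1,112.6621     7,680.2539
P = 1,112.6621; D_Mac = 6.90259 yrs; D_mod = 6.90259/(1+0.119) = 6.16854 yrs.
ΔP/P ≈ -D_mod · Δy = -6.16854 × (+0.0055) = -0.033927 = -3.3927%.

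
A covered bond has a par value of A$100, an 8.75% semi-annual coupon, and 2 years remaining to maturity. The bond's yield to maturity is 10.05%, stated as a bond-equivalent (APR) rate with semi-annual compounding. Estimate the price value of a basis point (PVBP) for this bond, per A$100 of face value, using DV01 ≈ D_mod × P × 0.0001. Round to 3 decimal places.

Periodic yield y = 0.05025.
  t   CF        PV=CF/(1+0.05025)^t    t·PV
  1        4.375         4.1657         4.1657
  2        4.375         3.9664         7.9327
  3        4.375         3.7766        11.3298
  4      104.375        85.7878       343.1514
  Σ                     97.6965       366.5795
P = 97.6965; D_Mac = 3.75223 half-year periods = 1.87611 yrs; D_mod = 1.78635 yrs.
DV01 ≈ 1.78635 × 97.6965 × 0.0001 = 0.017452.

A$0.017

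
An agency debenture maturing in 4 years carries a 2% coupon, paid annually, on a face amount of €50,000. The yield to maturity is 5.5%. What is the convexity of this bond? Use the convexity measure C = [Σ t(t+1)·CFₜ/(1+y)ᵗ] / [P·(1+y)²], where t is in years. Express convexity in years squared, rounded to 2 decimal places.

With y = 0.055:
  t   CF        PV=CF/(1+0.055)^t    t·PV        t(t+1)·PV
  1     1,000.00       947.8673       947.8673       1,895.7346
  2     1,000.00       898.4524     1,796.9048       5,390.7145
  3     1,000.00       851.6137     2,554.8410      10,219.3640
  4    51,000.00    41,168.0539   164,672.2156     823,361.0782
  Σ                 43,865.9873   169,971.8288     840,866.8912
P = 43,865.9873.
Convexity = Σ t(t+1)·PV / [P·(1+y)²] = 840,866.8912 / (43,865.9873 × 1.113025) = 17.22243.

17.22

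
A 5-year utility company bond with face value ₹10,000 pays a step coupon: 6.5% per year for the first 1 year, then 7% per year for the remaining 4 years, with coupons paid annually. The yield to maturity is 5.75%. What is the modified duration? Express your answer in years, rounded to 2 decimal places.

Periodic yield y = 0.0575. First find Macaulay duration:
  t   CF        PV=CF/(1+0.0575)^t    t·PV
  1       650.00       614.6572       614.6572
  2       700.00       625.9466     1,251.8932
  3       700.00       591.9117     1,775.7350
  4       700.00       559.7274     2,238.9094
  5    10,700.00     8,090.6217    40,453.1087
  Σ                 10,482.8646    46,334.3036
P = 10,482.8646; Macaulay duration = 46,334.3036 / 10,482.8646 = 4.42000 years.
Modified duration = D_Mac / (1 + y) = 4.42000 / 1.0575 = 4.17967 years.

4.18 years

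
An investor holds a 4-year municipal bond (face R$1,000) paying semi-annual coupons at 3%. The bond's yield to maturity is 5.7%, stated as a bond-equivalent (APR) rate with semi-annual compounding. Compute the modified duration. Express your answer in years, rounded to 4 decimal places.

3.6815 years

Periodic yield y = 0.0285. First find Macaulay duration:
  t   CF        PV=CF/(1+0.0285)^t    t·PV
  1        15.00        14.5843        14.5843
  2        15.00        14.1802        28.3604
  3        15.00        13.7873        41.3618
  4        15.00        13.4052        53.6209
  5        15.00        13.0338        65.1688
  6        15.00        12.6726        76.0356
  7        15.00        12.3214        86.2500
  8     1,015.00       810.6468     6,485.1744
  Σ                    904.6316     6,850.5563
P = 904.6316; Macaulay duration = 6,850.5563 / 904.6316 = 7.57276 half-year periods = 3.78638 years.
Modified duration = D_Mac / (1 + y) = 3.78638 / 1.0285 = 3.68146 years.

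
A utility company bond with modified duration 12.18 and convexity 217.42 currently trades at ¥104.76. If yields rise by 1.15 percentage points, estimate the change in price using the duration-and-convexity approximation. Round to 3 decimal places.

Duration effect: -D_mod·Δy = -12.18 × (+0.0115) = -0.140070
Convexity effect: ½·C·(Δy)² = 0.5 × 217.42 × (0.0115)² = +0.0143768975
ΔP/P ≈ -0.140070 + 0.0143768975 = -0.1256931025
ΔP ≈ 104.76 × (-0.1256931025) = -13.1676094179.

-¥13.168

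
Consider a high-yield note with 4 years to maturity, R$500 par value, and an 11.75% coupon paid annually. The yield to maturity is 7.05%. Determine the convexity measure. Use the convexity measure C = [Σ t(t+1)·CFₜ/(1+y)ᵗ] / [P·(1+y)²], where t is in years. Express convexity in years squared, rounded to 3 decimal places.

14.307

With y = 0.0705:
  t   CF        PV=CF/(1+0.0705)^t    t·PV        t(t+1)·PV
  1        58.75        54.8809        54.8809         109.7618
  2        58.75        51.2666       102.5332         307.5996
  3        58.75        47.8903       143.6710         574.6840
  4       558.75       425.4719     1,701.8875       8,509.4374
  Σ                    579.5097     2,002.9726       9,501.4827
P = 579.5097.
Convexity = Σ t(t+1)·PV / [P·(1+y)²] = 9,501.4827 / (579.5097 × 1.145970) = 14.30729.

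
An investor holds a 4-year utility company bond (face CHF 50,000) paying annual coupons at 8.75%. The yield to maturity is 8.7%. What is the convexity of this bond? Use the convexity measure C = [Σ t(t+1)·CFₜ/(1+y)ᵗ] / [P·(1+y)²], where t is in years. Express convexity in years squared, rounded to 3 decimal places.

With y = 0.087:
  t   CF        PV=CF/(1+0.087)^t    t·PV        t(t+1)·PV
  1     4,375.00     4,024.8390     4,024.8390       8,049.6780
  2     4,375.00     3,702.7038     7,405.4076      22,216.2227
  3     4,375.00     3,406.3512    10,219.0537      40,876.2147
  4    54,375.00    38,947.6352   155,790.5408     778,952.7041
  Σ                 50,081.5292   177,439.8410     850,094.8194
P = 50,081.5292.
Convexity = Σ t(t+1)·PV / [P·(1+y)²] = 850,094.8194 / (50,081.5292 × 1.181569) = 14.36583.

14.366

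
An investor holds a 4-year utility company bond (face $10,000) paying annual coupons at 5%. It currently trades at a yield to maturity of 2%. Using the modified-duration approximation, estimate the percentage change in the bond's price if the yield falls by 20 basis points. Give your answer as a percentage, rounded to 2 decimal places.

+0.73%

Periodic yield y = 0.02. Modified duration first:
  t   CF        PV=CF/(1+0.02)^t    t·PV
  1       500.00       490.1961       490.1961
  2       500.00       480.5844       961.1688
  3       500.00       471.1612     1,413.4835
  4    10,500.00     9,700.3770    38,801.5079
  Σ                 11,142.3186    41,666.3563
P = 11,142.3186; D_Mac = 3.73947 yrs; D_mod = 3.73947/(1+0.02) = 3.66615 yrs.
ΔP/P ≈ -D_mod · Δy = -3.66615 × (-0.002) = +0.007332 = +0.7332%.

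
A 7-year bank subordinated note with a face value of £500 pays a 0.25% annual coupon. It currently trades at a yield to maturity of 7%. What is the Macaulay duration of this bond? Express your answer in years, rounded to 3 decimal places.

6.931 years

Periodic yield y = 0.07. Discount each cash flow and weight by its year:
  t   CF        PV=CF/(1+0.07)^t    t·PV
  1         1.25         1.1682         1.1682
  2         1.25         1.0918         2.1836
  3         1.25         1.0204         3.0611
  4         1.25         0.9536         3.8145
  5         1.25         0.8912         4.4562
  6         1.25         0.8329         4.9976
  7       501.25       312.1533     2,185.0732
  Σ                    318.1115     2,204.7543
Price P = Σ PV = 318.1115.
Macaulay duration = Σ(t·PV) / P = 2,204.7543 / 318.1115 = 6.93076 years.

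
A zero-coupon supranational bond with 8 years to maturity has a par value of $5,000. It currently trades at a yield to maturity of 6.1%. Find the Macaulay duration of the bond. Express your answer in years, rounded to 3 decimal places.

A zero-coupon bond has a single cash flow at maturity, so its Macaulay duration equals its maturity: 8 years.

8.000 years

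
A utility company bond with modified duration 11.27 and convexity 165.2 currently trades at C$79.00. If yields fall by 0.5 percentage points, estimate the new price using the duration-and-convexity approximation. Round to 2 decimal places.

Duration effect: -D_mod·Δy = -11.27 × (-0.005) = +0.056350
Convexity effect: ½·C·(Δy)² = 0.5 × 165.2 × (-0.005)² = +0.0020650
ΔP/P ≈ +0.056350 + 0.0020650 = +0.058415
New price ≈ 79.00 × (1 + 0.058415) = 83.614785.

C$83.61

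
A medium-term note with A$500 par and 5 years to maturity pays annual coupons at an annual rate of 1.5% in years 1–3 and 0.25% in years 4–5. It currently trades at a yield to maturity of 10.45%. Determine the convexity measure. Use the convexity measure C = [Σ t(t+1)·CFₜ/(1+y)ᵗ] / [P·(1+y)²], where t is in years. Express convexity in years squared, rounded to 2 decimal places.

23.46

With y = 0.1045:
  t   CF        PV=CF/(1+0.1045)^t    t·PV        t(t+1)·PV
  1         7.50         6.7904         6.7904          13.5808
  2         7.50         6.1479        12.2959          36.8877
  3         7.50         5.5663        16.6988          66.7952
  4         1.25         0.8399         3.3598          16.7988
  5       501.25       304.9480     1,524.7400       9,148.4399
  Σ                    324.2925     1,563.8848       9,282.5023
P = 324.2925.
Convexity = Σ t(t+1)·PV / [P·(1+y)²] = 9,282.5023 / (324.2925 × 1.219920) = 23.46371.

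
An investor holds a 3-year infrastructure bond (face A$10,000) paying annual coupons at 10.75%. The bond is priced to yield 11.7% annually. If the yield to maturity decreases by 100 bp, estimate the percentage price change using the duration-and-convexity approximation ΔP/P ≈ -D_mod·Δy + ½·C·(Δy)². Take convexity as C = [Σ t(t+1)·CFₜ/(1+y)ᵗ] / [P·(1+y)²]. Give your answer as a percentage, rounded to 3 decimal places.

+2.472%

With y = 0.117:
  t   CF        PV=CF/(1+0.117)^t    t·PV        t(t+1)·PV
  1     1,075.00       962.3993       962.3993       1,924.7986
  2     1,075.00       861.5929     1,723.1858       5,169.5575
  3    11,075.00     7,946.6524    23,839.9571      95,359.8286
  Σ                  9,770.6446    26,525.5422     102,454.1846
P = 9,770.6446; D_Mac = 2.71482 yrs; D_mod = 2.43046 yrs; C = 8.40427.
Duration effect: -2.43046 × (-0.01) = +0.024305
Convexity effect: 0.5 × 8.40427 × (-0.01)² = +0.0004202
ΔP/P ≈ +0.024305 + 0.0004202 = +0.024725 = +2.4725%.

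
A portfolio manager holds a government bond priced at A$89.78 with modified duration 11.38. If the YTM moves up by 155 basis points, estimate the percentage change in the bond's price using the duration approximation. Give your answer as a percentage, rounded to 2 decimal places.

Duration approximation: ΔP/P ≈ -D_mod · Δy = -11.38 × (+0.0155) = -0.176390.
As a percentage: -17.6390%.

-17.64%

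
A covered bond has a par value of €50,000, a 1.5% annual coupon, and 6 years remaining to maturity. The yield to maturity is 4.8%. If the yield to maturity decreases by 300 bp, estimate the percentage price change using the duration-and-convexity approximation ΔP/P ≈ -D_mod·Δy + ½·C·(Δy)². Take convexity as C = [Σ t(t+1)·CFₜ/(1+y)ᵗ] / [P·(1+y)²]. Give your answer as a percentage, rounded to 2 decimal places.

+18.11%

With y = 0.048:
  t   CF        PV=CF/(1+0.048)^t    t·PV        t(t+1)·PV
  1       750.00       715.6489       715.6489       1,431.2977
  2       750.00       682.8710     1,365.7421       4,097.2263
  3       750.00       651.5945     1,954.7835       7,819.1341
  4       750.00       621.7505     2,487.0019      12,435.0097
  5       750.00       593.2734     2,966.3668      17,798.2009
  6    50,750.00    38,306.1364   229,836.8184   1,608,857.7286
  Σ                 41,571.2747   239,326.3616   1,652,438.5973
P = 41,571.2747; D_Mac = 5.75701 yrs; D_mod = 5.49333 yrs; C = 36.19174.
Duration effect: -5.49333 × (-0.03) = +0.164800
Convexity effect: 0.5 × 36.19174 × (-0.03)² = +0.0162863
ΔP/P ≈ +0.164800 + 0.0162863 = +0.181086 = +18.1086%.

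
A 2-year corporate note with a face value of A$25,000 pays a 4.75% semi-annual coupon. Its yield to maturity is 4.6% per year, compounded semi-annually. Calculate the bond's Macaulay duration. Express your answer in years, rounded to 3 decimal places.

Periodic yield y = 0.023. Discount each cash flow and weight by its period:
  t   CF        PV=CF/(1+0.023)^t    t·PV
  1       593.75       580.4008       580.4008
  2       593.75       567.3517     1,134.7034
  3       593.75       554.5960     1,663.7880
  4    25,593.75    23,368.5297    93,474.1189
  Σ                 25,070.8782    96,853.0110
Price P = Σ PV = 25,070.8782.
Macaulay duration = Σ(t·PV) / P = 96,853.0110 / 25,070.8782 = 3.86317 half-year periods.
In years: 3.86317 / 2 = 1.93158 years.

1.932 years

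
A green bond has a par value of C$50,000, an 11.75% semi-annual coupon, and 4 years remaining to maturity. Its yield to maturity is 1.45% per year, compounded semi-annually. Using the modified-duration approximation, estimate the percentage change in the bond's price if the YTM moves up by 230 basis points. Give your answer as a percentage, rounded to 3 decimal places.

-7.820%

Periodic yield y = 0.00725. Modified duration first:
  t   CF        PV=CF/(1+0.00725)^t    t·PV
  1     2,937.50     2,916.3564     2,916.3564
  2     2,937.50     2,895.3650     5,790.7300
  3     2,937.50     2,874.5247     8,623.5741
  4     2,937.50     2,853.8344    11,415.3377
  5     2,937.50     2,833.2930    14,166.4652
  6     2,937.50     2,812.8995    16,877.3971
  7     2,937.50     2,792.6528    19,548.5695
  8    52,937.50    49,964.9226   399,719.3810
  Σ                 69,943.8485   479,057.8111
P = 69,943.8485; D_Mac = 6.84918 half-year periods = 3.42459 yrs; D_mod = 3.42459/(1+0.00725) = 3.39994 yrs.
ΔP/P ≈ -D_mod · Δy = -3.39994 × (+0.023) = -0.078199 = -7.8199%.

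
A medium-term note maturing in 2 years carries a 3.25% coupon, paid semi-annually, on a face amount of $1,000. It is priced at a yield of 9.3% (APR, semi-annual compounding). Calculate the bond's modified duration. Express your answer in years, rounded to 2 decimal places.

Periodic yield y = 0.0465. First find Macaulay duration:
  t   CF        PV=CF/(1+0.0465)^t    t·PV
  1        16.25        15.5280        15.5280
  2        16.25        14.8380        29.6760
  3        16.25        14.1787        42.5360
  4     1,016.25       847.3125     3,389.2501
  Σ                    891.8571     3,476.9901
P = 891.8571; Macaulay duration = 3,476.9901 / 891.8571 = 3.89860 half-year periods = 1.94930 years.
Modified duration = D_Mac / (1 + y) = 1.94930 / 1.0465 = 1.86268 years.

1.86 years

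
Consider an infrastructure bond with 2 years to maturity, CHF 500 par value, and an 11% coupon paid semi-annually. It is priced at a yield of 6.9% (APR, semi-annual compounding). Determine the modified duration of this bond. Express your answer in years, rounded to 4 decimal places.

Periodic yield y = 0.0345. First find Macaulay duration:
  t   CF        PV=CF/(1+0.0345)^t    t·PV
  1        27.50        26.5829        26.5829
  2        27.50        25.6964        51.3927
  3        27.50        24.8394        74.5182
  4       527.50       460.5751     1,842.3005
  Σ                    537.6938     1,994.7944
P = 537.6938; Macaulay duration = 1,994.7944 / 537.6938 = 3.70991 half-year periods = 1.85495 years.
Modified duration = D_Mac / (1 + y) = 1.85495 / 1.0345 = 1.79309 years.

1.7931 years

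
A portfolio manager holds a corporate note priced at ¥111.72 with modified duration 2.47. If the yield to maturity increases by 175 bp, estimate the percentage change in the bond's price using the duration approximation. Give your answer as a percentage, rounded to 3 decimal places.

-4.323%

Duration approximation: ΔP/P ≈ -D_mod · Δy = -2.47 × (+0.0175) = -0.043225.
As a percentage: -4.3225%.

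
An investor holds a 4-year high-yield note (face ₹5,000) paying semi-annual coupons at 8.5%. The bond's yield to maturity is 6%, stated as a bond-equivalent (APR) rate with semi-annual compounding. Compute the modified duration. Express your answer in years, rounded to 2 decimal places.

3.40 years

Periodic yield y = 0.03. First find Macaulay duration:
  t   CF        PV=CF/(1+0.03)^t    t·PV
  1       212.50       206.3107       206.3107
  2       212.50       200.3016       400.6033
  3       212.50       194.4676       583.4028
  4       212.50       188.8035       755.2140
  5       212.50       183.3044       916.5218
  6       212.50       177.9654     1,067.7924
  7       212.50       172.7819     1,209.4736
  8     5,212.50     4,114.7956    32,918.3651
  Σ                  5,438.7308    38,057.6837
P = 5,438.7308; Macaulay duration = 38,057.6837 / 5,438.7308 = 6.99753 half-year periods = 3.49877 years.
Modified duration = D_Mac / (1 + y) = 3.49877 / 1.03 = 3.39686 years.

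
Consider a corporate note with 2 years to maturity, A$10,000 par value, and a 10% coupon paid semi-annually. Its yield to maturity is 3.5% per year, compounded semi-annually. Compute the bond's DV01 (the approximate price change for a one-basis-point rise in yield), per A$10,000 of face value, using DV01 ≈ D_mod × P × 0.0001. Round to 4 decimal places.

Periodic yield y = 0.0175.
  t   CF        PV=CF/(1+0.0175)^t    t·PV
  1       500.00       491.4005       491.4005
  2       500.00       482.9489       965.8978
  3       500.00       474.6426     1,423.9279
  4    10,500.00     9,796.0643    39,184.2572
  Σ                 11,245.0563    42,065.4834
P = 11,245.0563; D_Mac = 3.74080 half-year periods = 1.87040 yrs; D_mod = 1.83823 yrs.
DV01 ≈ 1.83823 × 11,245.0563 × 0.0001 = 2.067100.

A$2.0671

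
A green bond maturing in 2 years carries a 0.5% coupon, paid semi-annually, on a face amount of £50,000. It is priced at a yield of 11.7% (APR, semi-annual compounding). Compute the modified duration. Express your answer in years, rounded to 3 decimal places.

1.881 years

Periodic yield y = 0.0585. First find Macaulay duration:
  t   CF        PV=CF/(1+0.0585)^t    t·PV
  1       125.00       118.0916       118.0916
  2       125.00       111.5651       223.1302
  3       125.00       105.3992       316.1977
  4    50,125.00    39,929.2301   159,716.9203
  Σ                 40,264.2860   160,374.3398
P = 40,264.2860; Macaulay duration = 160,374.3398 / 40,264.2860 = 3.98304 half-year periods = 1.99152 years.
Modified duration = D_Mac / (1 + y) = 1.99152 / 1.0585 = 1.88146 years.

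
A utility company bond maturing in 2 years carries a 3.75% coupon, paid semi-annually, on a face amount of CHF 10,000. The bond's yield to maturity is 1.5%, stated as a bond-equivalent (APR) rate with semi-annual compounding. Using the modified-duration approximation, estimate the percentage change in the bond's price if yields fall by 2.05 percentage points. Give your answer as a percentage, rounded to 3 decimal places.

+3.961%

Periodic yield y = 0.0075. Modified duration first:
  t   CF        PV=CF/(1+0.0075)^t    t·PV
  1       187.50       186.1042       186.1042
  2       187.50       184.7188       369.4377
  3       187.50       183.3437       550.0312
  4    10,187.50     9,887.5206    39,550.0825
  Σ                 10,441.6874    40,655.6556
P = 10,441.6874; D_Mac = 3.89359 half-year periods = 1.94680 yrs; D_mod = 1.94680/(1+0.0075) = 1.93230 yrs.
ΔP/P ≈ -D_mod · Δy = -1.93230 × (-0.0205) = +0.039612 = +3.9612%.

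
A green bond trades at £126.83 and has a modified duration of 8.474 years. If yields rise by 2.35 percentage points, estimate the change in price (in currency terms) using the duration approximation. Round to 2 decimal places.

Duration approximation: ΔP/P ≈ -D_mod · Δy = -8.474 × (+0.0235) = -0.199139.
ΔP ≈ 126.83 × (-0.199139) = -25.25679937.

-£25.26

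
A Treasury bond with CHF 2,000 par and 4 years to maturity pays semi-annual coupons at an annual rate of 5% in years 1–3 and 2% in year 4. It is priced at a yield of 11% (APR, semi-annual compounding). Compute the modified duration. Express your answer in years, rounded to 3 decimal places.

Periodic yield y = 0.055. First find Macaulay duration:
  t   CF        PV=CF/(1+0.055)^t    t·PV
  1        50.00        47.3934        47.3934
  2        50.00        44.9226        89.8452
  3        50.00        42.5807       127.7420
  4        50.00        40.3608       161.4433
  5        50.00        38.2567       191.2836
  6        50.00        36.2623       217.5737
  7        20.00        13.7487        96.2412
  8     2,020.00     1,316.2297    10,529.8377
  Σ                  1,579.7550    11,461.3602
P = 1,579.7550; Macaulay duration = 11,461.3602 / 1,579.7550 = 7.25515 half-year periods = 3.62758 years.
Modified duration = D_Mac / (1 + y) = 3.62758 / 1.055 = 3.43846 years.

3.438 years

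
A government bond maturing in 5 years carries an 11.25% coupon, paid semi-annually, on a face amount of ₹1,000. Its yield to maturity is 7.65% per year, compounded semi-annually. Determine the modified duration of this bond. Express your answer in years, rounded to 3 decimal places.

Periodic yield y = 0.03825. First find Macaulay duration:
  t   CF        PV=CF/(1+0.03825)^t    t·PV
  1        56.25        54.1777        54.1777
  2        56.25        52.1818       104.3635
  3        56.25        50.2593       150.7780
  4        56.25        48.4077       193.6309
  5        56.25        46.6244       233.1218
  6        56.25        44.9067       269.4400
  7        56.25        43.2523       302.7659
  8        56.25        41.6588       333.2706
  9        56.25        40.1241       361.1167
  10    1,056.25       725.6836     7,256.8363
  Σ                  1,147.2764     9,259.5014
P = 1,147.2764; Macaulay duration = 9,259.5014 / 1,147.2764 = 8.07086 half-year periods = 4.03543 years.
Modified duration = D_Mac / (1 + y) = 4.03543 / 1.03825 = 3.88676 years.

3.887 years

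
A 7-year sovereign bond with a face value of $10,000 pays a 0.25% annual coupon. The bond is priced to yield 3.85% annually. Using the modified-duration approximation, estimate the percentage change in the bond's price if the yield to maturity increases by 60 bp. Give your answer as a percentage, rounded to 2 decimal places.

Periodic yield y = 0.0385. Modified duration first:
  t   CF        PV=CF/(1+0.0385)^t    t·PV
  1        25.00        24.0732        24.0732
  2        25.00        23.1807        46.3614
  3        25.00        22.3214        66.9641
  4        25.00        21.4938        85.9754
  5        25.00        20.6970       103.4850
  6        25.00        19.9297       119.5783
  7    10,025.00     7,695.5360    53,868.7521
  Σ                  7,827.2318    54,315.1895
P = 7,827.2318; D_Mac = 6.93926 yrs; D_mod = 6.93926/(1+0.0385) = 6.68200 yrs.
ΔP/P ≈ -D_mod · Δy = -6.68200 × (+0.006) = -0.040092 = -4.0092%.

-4.01%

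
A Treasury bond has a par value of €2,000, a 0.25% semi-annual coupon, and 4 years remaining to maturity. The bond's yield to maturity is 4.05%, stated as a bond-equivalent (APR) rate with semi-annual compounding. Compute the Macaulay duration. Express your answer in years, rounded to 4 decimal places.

3.9808 years

Periodic yield y = 0.02025. Discount each cash flow and weight by its period:
  t   CF        PV=CF/(1+0.02025)^t    t·PV
  1         2.50         2.4504         2.4504
  2         2.50         2.4017         4.8035
  3         2.50         2.3541         7.0622
  4         2.50         2.3074         9.2294
  5         2.50         2.2616        11.3078
  6         2.50         2.2167        13.3000
  7         2.50         2.1727        15.2087
  8     2,002.50     1,705.7670    13,646.1357
  Σ                  1,721.9314    13,709.4976
Price P = Σ PV = 1,721.9314.
Macaulay duration = Σ(t·PV) / P = 13,709.4976 / 1,721.9314 = 7.96170 half-year periods.
In years: 7.96170 / 2 = 3.98085 years.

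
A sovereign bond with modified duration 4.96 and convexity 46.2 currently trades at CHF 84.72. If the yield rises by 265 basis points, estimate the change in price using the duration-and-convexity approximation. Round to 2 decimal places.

-CHF 9.76

Duration effect: -D_mod·Δy = -4.96 × (+0.0265) = -0.131440
Convexity effect: ½·C·(Δy)² = 0.5 × 46.2 × (0.0265)² = +0.016221975
ΔP/P ≈ -0.131440 + 0.016221975 = -0.115218025
ΔP ≈ 84.72 × (-0.115218025) = -9.761271078.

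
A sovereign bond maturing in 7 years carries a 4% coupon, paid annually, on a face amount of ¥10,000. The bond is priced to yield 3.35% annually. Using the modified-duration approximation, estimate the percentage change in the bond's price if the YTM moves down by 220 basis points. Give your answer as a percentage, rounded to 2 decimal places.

Periodic yield y = 0.0335. Modified duration first:
  t   CF        PV=CF/(1+0.0335)^t    t·PV
  1       400.00       387.0343       387.0343
  2       400.00       374.4890       748.9779
  3       400.00       362.3502     1,087.0507
  4       400.00       350.6050     1,402.4199
  5       400.00       339.2404     1,696.2021
  6       400.00       328.2442     1,969.4654
  7    10,400.00     8,257.7166    57,804.0160
  Σ                 10,399.6797    65,095.1664
P = 10,399.6797; D_Mac = 6.25934 yrs; D_mod = 6.25934/(1+0.0335) = 6.05645 yrs.
ΔP/P ≈ -D_mod · Δy = -6.05645 × (-0.022) = +0.133242 = +13.3242%.

+13.32%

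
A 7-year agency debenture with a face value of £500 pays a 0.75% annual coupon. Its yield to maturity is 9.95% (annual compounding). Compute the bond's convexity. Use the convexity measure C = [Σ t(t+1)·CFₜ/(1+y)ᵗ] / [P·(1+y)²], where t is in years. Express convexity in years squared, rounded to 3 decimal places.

44.384

With y = 0.0995:
  t   CF        PV=CF/(1+0.0995)^t    t·PV        t(t+1)·PV
  1         3.75         3.4106         3.4106           6.8213
  2         3.75         3.1020         6.2040          18.6120
  3         3.75         2.8213         8.4638          33.8553
  4         3.75         2.5660        10.2639          51.3193
  5         3.75         2.3338        11.6688          70.0126
  6         3.75         2.1226        12.7354          89.1475
  7       503.75       259.3274     1,815.2919      14,522.3350
  Σ                    275.6836     1,868.0383      14,792.1029
P = 275.6836.
Convexity = Σ t(t+1)·PV / [P·(1+y)²] = 14,792.1029 / (275.6836 × 1.208900) = 44.38421.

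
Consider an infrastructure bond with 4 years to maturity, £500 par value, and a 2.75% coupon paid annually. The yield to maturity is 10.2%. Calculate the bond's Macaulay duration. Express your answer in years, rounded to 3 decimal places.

Periodic yield y = 0.102. Discount each cash flow and weight by its year:
  t   CF        PV=CF/(1+0.102)^t    t·PV
  1        13.75        12.4773        12.4773
  2        13.75        11.3224        22.6449
  3        13.75        10.2744        30.8233
  4       513.75       348.3577     1,393.4309
  Σ                    382.4319     1,459.3764
Price P = Σ PV = 382.4319.
Macaulay duration = Σ(t·PV) / P = 1,459.3764 / 382.4319 = 3.81604 years.

3.816 years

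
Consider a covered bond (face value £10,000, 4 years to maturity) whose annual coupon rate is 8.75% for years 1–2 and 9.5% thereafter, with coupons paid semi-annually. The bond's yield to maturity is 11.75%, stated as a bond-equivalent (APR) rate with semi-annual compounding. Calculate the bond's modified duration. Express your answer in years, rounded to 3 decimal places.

Periodic yield y = 0.05875. First find Macaulay duration:
  t   CF        PV=CF/(1+0.05875)^t    t·PV
  1       437.50       413.2231       413.2231
  2       437.50       390.2934       780.5868
  3       437.50       368.6360     1,105.9081
  4       437.50       348.1804     1,392.7217
  5       475.00       357.0479     1,785.2395
  6       475.00       337.2353     2,023.4120
  7       475.00       318.5222     2,229.6551
  8    10,475.00     6,634.4763    53,075.8101
  Σ                  9,167.6147    62,806.5566
P = 9,167.6147; Macaulay duration = 62,806.5566 / 9,167.6147 = 6.85092 half-year periods = 3.42546 years.
Modified duration = D_Mac / (1 + y) = 3.42546 / 1.05875 = 3.23538 years.

3.235 years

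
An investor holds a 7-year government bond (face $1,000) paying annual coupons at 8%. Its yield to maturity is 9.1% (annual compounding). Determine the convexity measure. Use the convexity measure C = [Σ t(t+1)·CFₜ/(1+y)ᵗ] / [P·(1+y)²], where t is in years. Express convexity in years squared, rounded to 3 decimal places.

34.534

With y = 0.091:
  t   CF        PV=CF/(1+0.091)^t    t·PV        t(t+1)·PV
  1        80.00        73.3272        73.3272         146.6544
  2        80.00        67.2110       134.4220         403.2661
  3        80.00        61.6050       184.8149         739.2596
  4        80.00        56.4665       225.8661       1,129.3303
  5        80.00        51.7567       258.7833       1,552.6998
  6        80.00        47.4397       284.6379       1,992.4653
  7     1,080.00       587.0168     4,109.1173      32,872.9386
  Σ                    944.8228     5,270.9687      38,836.6142
P = 944.8228.
Convexity = Σ t(t+1)·PV / [P·(1+y)²] = 38,836.6142 / (944.8228 × 1.190281) = 34.53357.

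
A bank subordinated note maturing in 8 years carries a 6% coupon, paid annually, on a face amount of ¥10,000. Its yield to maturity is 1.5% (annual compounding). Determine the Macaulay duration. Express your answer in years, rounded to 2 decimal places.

Periodic yield y = 0.015. Discount each cash flow and weight by its year:
  t   CF        PV=CF/(1+0.015)^t    t·PV
  1       600.00       591.1330       591.1330
  2       600.00       582.3970     1,164.7941
  3       600.00       573.7902     1,721.3706
  4       600.00       565.3105     2,261.2422
  5       600.00       556.9562     2,784.7810
  6       600.00       548.7253     3,292.3519
  7       600.00       540.6161     3,784.3125
  8    10,600.00     9,409.7379    75,277.9033
  Σ                 13,368.6663    90,877.8885
Price P = Σ PV = 13,368.6663.
Macaulay duration = Σ(t·PV) / P = 90,877.8885 / 13,368.6663 = 6.79783 years.

6.80 years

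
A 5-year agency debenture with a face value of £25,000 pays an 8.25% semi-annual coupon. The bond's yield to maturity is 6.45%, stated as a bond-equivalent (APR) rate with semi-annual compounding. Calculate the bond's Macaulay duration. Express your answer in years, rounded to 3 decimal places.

Periodic yield y = 0.03225. Discount each cash flow and weight by its period:
  t   CF        PV=CF/(1+0.03225)^t    t·PV
  1     1,031.25       999.0312       999.0312
  2     1,031.25       967.8191     1,935.6382
  3     1,031.25       937.5821     2,812.7462
  4     1,031.25       908.2897     3,633.1589
  5     1,031.25       879.9125     4,399.5627
  6     1,031.25       852.4219     5,114.5316
  7     1,031.25       825.7902     5,780.5313
  8     1,031.25       799.9905     6,399.9240
  9     1,031.25       774.9969     6,974.9717
  10   26,031.25    18,951.6099   189,516.0987
  Σ                 26,897.4440   227,566.1943
Price P = Σ PV = 26,897.4440.
Macaulay duration = Σ(t·PV) / P = 227,566.1943 / 26,897.4440 = 8.46051 half-year periods.
In years: 8.46051 / 2 = 4.23026 years.

4.230 years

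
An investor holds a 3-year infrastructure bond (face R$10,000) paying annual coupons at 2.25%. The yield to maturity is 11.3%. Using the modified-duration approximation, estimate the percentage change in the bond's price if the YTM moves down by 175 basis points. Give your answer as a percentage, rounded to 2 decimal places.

+4.60%

Periodic yield y = 0.113. Modified duration first:
  t   CF        PV=CF/(1+0.113)^t    t·PV
  1       225.00       202.1563       202.1563
  2       225.00       181.6319       363.2639
  3    10,225.00     7,416.1384    22,248.4151
  Σ                  7,799.9266    22,813.8353
P = 7,799.9266; D_Mac = 2.92488 yrs; D_mod = 2.92488/(1+0.113) = 2.62792 yrs.
ΔP/P ≈ -D_mod · Δy = -2.62792 × (-0.0175) = +0.045989 = +4.5989%.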